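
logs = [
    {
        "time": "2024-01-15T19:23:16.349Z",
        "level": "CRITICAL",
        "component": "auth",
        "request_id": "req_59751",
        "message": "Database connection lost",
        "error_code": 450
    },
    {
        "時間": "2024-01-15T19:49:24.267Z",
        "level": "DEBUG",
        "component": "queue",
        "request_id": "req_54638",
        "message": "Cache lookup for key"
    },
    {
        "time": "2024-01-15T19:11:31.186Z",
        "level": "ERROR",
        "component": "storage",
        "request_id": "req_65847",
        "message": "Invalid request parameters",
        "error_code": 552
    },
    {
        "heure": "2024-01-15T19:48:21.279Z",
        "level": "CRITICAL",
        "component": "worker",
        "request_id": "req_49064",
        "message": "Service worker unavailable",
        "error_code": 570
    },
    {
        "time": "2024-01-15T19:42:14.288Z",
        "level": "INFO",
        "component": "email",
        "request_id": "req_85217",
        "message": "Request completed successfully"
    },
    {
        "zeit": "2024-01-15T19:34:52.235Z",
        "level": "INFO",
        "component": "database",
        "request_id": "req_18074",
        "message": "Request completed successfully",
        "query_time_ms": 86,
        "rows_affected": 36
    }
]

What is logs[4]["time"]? "2024-01-15T19:42:14.288Z"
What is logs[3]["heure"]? "2024-01-15T19:48:21.279Z"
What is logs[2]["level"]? "ERROR"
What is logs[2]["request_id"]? "req_65847"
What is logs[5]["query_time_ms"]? 86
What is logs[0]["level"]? "CRITICAL"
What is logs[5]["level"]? "INFO"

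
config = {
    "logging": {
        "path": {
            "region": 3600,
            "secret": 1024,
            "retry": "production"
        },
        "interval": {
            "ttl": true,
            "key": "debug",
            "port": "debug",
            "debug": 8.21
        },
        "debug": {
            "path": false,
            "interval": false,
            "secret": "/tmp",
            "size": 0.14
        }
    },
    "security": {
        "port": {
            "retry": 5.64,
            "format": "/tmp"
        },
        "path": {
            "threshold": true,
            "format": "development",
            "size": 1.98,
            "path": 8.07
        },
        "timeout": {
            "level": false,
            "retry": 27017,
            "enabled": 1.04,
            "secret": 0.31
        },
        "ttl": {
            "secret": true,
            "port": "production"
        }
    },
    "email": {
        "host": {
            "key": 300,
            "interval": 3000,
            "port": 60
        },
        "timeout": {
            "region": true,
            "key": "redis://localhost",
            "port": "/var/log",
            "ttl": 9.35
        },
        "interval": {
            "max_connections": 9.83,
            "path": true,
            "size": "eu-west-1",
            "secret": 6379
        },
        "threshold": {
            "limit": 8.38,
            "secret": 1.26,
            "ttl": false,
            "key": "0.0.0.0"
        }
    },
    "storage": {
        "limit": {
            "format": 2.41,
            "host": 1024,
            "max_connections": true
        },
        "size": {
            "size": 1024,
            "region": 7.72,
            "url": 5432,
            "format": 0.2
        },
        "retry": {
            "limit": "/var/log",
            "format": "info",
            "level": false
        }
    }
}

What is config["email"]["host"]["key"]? 300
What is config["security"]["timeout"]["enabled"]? 1.04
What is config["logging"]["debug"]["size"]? 0.14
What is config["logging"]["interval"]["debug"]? 8.21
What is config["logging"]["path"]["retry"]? "production"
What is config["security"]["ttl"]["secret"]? True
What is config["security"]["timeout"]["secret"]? 0.31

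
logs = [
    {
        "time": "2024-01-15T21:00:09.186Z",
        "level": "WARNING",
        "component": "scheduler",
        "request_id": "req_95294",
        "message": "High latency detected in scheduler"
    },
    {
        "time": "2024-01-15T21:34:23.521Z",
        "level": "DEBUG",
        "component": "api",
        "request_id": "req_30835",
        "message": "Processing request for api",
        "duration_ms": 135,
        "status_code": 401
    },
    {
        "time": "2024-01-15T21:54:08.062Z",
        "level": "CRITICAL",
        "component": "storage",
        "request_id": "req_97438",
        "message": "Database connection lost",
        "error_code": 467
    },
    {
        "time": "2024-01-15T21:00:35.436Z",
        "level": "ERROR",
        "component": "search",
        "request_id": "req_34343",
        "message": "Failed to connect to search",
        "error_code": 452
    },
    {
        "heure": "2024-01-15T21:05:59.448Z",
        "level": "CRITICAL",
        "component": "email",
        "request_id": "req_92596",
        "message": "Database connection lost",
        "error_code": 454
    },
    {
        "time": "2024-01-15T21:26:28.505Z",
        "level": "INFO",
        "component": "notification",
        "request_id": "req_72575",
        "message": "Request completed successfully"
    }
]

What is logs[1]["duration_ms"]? 135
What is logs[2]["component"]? "storage"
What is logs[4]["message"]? "Database connection lost"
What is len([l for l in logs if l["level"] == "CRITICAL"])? 2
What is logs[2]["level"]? "CRITICAL"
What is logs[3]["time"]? "2024-01-15T21:00:35.436Z"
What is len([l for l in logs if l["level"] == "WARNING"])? 1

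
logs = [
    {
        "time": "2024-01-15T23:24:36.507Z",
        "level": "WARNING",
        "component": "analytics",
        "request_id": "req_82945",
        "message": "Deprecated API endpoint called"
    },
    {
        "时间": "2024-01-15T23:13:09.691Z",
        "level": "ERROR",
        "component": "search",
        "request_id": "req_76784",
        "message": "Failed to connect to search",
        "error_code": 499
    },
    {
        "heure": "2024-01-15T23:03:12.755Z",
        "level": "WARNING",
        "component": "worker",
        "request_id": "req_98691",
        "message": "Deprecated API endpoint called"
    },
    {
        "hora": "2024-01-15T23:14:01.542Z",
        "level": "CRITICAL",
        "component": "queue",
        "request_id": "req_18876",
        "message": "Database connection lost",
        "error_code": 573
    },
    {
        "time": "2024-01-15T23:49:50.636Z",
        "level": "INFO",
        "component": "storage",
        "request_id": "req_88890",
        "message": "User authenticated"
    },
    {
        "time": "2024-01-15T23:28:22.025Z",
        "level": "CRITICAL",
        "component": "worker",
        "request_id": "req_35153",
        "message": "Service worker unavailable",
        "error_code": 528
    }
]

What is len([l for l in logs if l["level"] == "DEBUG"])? 0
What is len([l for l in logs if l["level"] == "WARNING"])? 2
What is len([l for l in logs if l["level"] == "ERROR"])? 1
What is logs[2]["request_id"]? "req_98691"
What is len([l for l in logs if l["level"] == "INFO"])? 1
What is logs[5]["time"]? "2024-01-15T23:28:22.025Z"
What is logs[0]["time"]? "2024-01-15T23:24:36.507Z"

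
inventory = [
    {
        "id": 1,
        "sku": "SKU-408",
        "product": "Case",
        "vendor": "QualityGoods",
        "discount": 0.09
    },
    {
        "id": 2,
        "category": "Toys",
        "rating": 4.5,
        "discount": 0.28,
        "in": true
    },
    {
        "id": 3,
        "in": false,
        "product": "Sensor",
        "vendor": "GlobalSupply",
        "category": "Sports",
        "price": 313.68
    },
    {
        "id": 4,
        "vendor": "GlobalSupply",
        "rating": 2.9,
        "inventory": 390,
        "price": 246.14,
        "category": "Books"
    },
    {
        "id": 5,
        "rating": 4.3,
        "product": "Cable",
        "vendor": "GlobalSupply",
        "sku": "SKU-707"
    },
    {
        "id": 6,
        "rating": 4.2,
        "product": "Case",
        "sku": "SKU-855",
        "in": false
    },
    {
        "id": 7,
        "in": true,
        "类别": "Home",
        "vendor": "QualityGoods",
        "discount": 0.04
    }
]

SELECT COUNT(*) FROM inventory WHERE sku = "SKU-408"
1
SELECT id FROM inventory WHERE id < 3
[1, 2]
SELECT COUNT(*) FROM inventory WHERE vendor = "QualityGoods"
2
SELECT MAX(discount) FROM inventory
0.28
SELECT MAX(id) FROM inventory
7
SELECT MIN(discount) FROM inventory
0.04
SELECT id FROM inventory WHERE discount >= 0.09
[1, 2]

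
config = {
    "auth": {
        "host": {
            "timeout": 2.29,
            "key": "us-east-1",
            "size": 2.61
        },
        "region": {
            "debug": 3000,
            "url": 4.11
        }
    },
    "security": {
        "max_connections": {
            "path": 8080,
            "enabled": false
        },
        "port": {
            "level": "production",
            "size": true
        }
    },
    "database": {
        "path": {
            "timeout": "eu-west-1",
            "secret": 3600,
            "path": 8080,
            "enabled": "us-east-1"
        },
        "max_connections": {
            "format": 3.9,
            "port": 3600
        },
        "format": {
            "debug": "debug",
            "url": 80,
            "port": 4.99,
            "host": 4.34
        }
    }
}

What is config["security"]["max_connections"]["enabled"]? False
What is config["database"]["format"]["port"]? 4.99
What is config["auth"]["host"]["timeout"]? 2.29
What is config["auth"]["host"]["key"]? "us-east-1"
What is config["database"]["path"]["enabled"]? "us-east-1"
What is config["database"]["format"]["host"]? 4.34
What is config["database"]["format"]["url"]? 80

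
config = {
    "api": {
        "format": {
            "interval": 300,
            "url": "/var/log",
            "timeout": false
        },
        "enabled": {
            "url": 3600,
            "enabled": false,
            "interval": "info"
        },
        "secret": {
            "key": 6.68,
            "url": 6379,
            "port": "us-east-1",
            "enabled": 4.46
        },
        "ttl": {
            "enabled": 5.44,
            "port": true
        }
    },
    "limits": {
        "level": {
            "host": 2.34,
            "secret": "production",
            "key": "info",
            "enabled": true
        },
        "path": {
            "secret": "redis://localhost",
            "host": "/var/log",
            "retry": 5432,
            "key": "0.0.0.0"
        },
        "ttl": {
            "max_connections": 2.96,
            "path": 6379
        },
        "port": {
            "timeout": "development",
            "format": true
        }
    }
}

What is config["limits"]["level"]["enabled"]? True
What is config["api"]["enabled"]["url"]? 3600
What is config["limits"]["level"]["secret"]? "production"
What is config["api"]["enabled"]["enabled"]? False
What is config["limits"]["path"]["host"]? "/var/log"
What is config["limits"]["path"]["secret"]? "redis://localhost"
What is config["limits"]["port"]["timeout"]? "development"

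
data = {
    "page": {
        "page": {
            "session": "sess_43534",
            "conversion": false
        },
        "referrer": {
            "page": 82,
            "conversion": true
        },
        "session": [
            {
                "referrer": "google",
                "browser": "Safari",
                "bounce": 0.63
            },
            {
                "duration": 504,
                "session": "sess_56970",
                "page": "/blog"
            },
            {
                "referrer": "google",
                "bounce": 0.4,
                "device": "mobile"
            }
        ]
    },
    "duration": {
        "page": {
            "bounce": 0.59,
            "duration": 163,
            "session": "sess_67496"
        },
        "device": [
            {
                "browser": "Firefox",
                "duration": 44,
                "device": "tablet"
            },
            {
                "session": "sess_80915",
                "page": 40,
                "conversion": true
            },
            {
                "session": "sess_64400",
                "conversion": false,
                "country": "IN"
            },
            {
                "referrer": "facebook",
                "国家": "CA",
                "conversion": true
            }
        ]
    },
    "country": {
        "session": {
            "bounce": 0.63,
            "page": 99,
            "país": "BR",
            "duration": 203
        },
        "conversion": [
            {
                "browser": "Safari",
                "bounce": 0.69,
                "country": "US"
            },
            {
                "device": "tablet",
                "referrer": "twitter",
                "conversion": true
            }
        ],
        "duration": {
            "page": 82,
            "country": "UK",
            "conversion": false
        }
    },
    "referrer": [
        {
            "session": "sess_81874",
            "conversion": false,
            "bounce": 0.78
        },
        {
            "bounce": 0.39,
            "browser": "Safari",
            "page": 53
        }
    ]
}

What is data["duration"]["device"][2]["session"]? "sess_64400"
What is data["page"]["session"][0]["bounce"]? 0.63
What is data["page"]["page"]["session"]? "sess_43534"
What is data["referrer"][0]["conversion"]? False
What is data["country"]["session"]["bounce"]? 0.63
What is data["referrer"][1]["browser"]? "Safari"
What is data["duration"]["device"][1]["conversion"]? True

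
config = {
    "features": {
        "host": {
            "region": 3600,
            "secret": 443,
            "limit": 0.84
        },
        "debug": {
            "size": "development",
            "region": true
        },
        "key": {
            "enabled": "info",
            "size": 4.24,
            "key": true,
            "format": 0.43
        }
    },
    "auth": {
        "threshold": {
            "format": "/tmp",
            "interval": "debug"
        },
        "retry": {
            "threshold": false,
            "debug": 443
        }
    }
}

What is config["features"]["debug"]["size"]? "development"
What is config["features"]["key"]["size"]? 4.24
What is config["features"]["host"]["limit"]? 0.84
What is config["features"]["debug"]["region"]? True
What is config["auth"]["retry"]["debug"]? 443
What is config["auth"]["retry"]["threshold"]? False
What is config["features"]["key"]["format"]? 0.43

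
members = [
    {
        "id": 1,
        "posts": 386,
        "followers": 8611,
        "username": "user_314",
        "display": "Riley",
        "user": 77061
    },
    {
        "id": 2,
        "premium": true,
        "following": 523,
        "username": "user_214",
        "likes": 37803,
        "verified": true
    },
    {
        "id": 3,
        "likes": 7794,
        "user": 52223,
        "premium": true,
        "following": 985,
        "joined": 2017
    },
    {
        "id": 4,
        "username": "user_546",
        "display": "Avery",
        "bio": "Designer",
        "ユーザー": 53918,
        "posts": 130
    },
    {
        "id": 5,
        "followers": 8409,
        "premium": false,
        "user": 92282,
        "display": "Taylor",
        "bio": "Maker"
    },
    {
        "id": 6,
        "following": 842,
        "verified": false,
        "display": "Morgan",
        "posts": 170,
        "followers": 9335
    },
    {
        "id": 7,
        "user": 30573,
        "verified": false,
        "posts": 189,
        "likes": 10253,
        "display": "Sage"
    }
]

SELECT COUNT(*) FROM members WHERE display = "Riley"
1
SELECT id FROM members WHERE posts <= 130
[4]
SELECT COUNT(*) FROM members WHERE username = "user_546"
1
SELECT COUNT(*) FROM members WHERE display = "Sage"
1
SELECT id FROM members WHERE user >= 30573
[1, 3, 5, 7]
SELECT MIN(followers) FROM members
8409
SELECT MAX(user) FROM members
92282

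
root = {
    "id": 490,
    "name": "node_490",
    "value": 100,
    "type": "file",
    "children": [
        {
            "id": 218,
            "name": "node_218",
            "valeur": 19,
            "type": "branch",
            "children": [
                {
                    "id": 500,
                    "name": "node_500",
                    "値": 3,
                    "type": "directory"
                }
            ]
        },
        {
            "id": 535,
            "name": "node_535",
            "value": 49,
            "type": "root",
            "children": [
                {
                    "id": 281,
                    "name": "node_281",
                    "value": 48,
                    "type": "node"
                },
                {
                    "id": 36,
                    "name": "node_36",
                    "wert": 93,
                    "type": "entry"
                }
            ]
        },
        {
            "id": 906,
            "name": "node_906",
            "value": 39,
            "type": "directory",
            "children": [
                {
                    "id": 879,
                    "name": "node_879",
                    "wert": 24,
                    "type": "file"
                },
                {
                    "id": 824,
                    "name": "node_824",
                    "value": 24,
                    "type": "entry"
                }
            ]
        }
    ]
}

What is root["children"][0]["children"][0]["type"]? "directory"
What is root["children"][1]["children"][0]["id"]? 281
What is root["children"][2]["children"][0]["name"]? "node_879"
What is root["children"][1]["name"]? "node_535"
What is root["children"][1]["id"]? 535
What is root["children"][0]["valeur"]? 19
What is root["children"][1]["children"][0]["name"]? "node_281"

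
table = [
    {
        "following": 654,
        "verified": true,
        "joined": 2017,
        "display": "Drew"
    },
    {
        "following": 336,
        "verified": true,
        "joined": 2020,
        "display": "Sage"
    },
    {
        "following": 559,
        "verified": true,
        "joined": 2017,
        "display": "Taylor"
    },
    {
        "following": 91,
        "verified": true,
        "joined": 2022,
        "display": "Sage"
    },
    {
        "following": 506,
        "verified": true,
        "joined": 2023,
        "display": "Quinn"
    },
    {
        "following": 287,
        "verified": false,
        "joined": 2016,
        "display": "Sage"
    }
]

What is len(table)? 6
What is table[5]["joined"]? 2016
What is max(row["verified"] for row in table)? True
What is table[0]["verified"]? True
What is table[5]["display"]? "Sage"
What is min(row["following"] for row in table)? 91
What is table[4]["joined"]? 2023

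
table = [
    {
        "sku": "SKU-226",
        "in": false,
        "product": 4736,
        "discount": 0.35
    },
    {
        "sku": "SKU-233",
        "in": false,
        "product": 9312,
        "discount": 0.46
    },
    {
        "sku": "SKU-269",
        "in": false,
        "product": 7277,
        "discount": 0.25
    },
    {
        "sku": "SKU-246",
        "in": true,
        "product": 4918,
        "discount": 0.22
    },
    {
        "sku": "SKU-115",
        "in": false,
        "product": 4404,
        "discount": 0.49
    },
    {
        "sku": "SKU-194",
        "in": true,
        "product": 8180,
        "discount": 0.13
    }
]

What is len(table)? 6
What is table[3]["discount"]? 0.22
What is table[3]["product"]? 4918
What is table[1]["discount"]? 0.46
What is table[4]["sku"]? "SKU-115"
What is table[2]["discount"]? 0.25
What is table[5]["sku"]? "SKU-194"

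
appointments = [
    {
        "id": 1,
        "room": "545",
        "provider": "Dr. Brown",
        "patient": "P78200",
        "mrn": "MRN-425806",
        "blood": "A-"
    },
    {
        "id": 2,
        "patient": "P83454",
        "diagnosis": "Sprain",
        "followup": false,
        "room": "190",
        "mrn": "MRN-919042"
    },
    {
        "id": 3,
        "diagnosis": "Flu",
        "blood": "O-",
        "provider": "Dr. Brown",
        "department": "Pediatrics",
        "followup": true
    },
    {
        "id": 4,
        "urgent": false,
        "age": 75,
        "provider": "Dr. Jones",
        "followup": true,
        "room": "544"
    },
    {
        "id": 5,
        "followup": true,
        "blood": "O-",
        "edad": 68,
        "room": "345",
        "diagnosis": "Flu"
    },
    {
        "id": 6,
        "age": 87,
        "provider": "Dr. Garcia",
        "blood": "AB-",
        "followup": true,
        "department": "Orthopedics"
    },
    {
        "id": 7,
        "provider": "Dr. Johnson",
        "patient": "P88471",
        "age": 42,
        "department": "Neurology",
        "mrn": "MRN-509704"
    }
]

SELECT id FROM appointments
[1, 2, 3, 4, 5, 6, 7]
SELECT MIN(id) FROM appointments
1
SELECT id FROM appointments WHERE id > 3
[4, 5, 6, 7]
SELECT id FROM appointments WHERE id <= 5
[1, 2, 3, 4, 5]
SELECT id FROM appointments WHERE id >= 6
[6, 7]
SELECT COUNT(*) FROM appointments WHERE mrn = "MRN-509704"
1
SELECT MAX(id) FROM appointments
7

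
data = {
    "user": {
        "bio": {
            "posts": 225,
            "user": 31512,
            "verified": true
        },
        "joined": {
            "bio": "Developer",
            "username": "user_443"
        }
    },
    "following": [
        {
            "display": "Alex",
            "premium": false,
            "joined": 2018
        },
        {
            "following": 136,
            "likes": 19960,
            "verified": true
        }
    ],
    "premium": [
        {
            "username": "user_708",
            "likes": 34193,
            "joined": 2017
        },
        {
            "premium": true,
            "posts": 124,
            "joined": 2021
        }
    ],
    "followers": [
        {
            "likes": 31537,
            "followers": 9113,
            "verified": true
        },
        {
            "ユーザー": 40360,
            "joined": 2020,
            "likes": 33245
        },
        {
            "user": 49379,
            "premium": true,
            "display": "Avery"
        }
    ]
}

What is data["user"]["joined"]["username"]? "user_443"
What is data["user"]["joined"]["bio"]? "Developer"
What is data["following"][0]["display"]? "Alex"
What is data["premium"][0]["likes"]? 34193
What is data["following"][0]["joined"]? 2018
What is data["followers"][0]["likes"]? 31537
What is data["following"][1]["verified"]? True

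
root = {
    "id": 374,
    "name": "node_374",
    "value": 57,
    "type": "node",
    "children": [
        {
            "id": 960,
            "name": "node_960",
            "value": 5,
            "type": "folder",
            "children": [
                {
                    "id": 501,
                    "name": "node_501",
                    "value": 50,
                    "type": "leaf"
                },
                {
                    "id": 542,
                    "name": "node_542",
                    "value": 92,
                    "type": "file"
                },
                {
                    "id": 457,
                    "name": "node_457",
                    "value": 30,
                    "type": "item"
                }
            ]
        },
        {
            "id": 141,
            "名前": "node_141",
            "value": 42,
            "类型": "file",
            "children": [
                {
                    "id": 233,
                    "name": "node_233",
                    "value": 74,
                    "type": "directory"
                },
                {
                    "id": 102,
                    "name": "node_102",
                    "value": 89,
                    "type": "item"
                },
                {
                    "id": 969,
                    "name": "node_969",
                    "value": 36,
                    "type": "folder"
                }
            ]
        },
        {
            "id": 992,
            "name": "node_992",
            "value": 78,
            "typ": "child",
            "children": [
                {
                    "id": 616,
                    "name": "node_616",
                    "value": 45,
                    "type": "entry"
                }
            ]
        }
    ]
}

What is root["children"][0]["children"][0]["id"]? 501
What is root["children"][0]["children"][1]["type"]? "file"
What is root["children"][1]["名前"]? "node_141"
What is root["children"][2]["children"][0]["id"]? 616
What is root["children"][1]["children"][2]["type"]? "folder"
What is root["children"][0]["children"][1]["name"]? "node_542"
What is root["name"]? "node_374"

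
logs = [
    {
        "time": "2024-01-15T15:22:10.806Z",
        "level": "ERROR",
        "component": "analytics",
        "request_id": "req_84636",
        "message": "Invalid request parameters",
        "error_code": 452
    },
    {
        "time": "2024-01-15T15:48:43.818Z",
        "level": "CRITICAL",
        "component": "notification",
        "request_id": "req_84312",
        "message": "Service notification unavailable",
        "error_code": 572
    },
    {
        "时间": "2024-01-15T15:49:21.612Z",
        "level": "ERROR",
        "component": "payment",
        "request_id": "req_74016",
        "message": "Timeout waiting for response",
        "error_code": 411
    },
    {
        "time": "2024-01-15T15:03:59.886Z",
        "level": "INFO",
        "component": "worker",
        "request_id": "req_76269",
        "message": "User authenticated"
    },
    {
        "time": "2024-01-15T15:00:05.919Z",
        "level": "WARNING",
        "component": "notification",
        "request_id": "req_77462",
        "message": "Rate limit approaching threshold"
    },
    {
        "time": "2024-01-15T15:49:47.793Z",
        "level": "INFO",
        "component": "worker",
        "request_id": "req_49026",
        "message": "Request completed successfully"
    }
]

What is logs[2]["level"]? "ERROR"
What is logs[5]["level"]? "INFO"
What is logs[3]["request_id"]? "req_76269"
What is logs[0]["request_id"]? "req_84636"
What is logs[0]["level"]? "ERROR"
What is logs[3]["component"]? "worker"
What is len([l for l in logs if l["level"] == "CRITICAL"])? 1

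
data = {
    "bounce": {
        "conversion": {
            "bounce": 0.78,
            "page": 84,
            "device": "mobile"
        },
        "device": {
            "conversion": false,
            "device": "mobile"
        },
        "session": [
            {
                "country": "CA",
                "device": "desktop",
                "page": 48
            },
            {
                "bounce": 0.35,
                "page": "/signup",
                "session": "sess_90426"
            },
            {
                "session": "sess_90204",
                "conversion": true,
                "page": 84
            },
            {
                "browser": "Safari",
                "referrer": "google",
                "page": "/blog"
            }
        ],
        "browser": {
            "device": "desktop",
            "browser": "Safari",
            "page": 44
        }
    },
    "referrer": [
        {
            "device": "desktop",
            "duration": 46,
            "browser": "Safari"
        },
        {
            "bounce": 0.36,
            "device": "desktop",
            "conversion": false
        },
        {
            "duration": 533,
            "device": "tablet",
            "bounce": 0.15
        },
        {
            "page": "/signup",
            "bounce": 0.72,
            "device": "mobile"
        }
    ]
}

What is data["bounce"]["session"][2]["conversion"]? True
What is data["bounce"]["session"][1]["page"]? "/signup"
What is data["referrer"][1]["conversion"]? False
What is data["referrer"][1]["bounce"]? 0.36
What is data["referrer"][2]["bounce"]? 0.15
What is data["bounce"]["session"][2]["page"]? 84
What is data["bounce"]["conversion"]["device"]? "mobile"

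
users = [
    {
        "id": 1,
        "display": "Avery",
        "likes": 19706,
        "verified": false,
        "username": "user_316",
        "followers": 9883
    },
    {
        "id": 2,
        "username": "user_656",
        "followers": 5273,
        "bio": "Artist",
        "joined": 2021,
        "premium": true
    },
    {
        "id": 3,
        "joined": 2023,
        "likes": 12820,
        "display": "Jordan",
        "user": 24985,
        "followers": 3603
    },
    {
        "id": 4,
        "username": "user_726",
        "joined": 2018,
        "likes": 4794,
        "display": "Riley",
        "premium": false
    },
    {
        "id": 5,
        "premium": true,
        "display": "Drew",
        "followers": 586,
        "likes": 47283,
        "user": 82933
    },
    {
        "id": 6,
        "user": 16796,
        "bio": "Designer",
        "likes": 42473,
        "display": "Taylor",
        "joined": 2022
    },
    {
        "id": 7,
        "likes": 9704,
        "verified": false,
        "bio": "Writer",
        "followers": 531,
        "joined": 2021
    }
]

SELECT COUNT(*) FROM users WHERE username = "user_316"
1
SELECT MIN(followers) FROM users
531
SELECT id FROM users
[1, 2, 3, 4, 5, 6, 7]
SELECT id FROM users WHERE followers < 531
[]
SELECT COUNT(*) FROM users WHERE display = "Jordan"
1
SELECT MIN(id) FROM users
1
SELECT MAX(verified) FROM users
False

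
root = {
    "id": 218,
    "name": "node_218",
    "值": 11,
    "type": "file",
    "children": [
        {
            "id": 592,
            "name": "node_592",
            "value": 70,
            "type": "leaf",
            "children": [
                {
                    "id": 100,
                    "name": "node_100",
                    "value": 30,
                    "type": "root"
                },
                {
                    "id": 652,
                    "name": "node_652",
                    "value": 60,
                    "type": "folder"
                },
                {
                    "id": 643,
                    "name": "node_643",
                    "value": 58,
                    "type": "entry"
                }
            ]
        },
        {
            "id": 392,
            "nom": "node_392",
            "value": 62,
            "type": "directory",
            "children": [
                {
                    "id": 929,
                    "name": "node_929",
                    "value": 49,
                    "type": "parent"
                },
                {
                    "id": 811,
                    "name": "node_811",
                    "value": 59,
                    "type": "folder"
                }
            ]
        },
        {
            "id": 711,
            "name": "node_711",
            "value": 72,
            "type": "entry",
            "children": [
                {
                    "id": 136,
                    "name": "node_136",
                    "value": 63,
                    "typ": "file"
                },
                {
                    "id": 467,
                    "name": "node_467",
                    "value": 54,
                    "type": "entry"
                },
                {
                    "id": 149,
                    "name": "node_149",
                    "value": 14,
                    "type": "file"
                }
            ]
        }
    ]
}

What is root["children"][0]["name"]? "node_592"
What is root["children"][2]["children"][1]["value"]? 54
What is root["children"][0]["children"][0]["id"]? 100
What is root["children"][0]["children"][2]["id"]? 643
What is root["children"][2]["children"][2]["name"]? "node_149"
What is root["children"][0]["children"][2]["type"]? "entry"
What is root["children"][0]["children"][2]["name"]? "node_643"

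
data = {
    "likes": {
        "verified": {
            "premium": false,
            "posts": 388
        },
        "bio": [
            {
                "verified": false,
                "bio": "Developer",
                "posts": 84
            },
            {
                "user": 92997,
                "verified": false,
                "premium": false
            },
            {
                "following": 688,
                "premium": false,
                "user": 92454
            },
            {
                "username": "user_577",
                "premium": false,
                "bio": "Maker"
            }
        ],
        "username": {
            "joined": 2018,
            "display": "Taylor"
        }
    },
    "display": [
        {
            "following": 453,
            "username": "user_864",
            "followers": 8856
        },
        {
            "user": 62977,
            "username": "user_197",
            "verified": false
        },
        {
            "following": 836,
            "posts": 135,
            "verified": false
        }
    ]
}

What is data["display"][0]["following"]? 453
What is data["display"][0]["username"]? "user_864"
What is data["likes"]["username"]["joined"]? 2018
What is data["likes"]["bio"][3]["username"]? "user_577"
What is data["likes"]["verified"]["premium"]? False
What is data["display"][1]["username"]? "user_197"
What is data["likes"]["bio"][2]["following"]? 688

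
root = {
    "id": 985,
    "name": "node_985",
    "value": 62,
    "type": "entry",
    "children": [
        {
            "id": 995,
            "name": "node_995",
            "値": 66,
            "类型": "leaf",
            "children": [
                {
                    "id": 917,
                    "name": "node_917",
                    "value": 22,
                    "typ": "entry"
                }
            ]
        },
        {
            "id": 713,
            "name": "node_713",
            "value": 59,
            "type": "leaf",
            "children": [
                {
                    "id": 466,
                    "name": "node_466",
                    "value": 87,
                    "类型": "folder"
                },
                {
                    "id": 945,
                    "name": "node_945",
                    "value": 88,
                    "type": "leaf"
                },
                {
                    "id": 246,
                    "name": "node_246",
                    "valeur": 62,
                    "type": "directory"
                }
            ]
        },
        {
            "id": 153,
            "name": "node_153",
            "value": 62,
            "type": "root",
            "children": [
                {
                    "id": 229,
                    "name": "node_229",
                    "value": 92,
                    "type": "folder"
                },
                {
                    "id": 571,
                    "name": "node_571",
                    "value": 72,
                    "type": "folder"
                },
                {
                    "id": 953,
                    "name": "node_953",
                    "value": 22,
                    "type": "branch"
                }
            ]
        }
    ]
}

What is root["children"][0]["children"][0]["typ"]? "entry"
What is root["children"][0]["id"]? 995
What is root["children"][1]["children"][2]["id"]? 246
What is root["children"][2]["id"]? 153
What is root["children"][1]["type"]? "leaf"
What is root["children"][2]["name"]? "node_153"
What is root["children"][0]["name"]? "node_995"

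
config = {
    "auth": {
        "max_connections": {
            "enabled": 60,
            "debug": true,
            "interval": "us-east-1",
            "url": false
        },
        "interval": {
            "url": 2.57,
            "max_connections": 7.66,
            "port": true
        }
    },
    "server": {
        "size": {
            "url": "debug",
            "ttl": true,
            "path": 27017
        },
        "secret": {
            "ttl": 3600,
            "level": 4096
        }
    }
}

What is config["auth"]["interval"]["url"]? 2.57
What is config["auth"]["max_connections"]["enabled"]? 60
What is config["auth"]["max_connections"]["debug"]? True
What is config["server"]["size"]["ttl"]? True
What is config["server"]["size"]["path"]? 27017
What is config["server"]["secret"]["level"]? 4096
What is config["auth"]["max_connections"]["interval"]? "us-east-1"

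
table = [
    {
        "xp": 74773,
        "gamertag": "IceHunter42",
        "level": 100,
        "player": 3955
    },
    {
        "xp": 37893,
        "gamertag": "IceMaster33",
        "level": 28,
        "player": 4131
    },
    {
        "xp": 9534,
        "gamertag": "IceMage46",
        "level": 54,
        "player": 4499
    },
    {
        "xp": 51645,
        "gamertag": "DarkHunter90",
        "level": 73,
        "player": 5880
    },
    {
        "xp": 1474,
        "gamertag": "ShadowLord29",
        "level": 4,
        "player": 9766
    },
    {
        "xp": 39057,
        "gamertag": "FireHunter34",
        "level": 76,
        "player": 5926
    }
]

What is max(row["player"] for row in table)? 9766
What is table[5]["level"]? 76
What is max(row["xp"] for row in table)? 74773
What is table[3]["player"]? 5880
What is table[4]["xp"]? 1474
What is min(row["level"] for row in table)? 4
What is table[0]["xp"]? 74773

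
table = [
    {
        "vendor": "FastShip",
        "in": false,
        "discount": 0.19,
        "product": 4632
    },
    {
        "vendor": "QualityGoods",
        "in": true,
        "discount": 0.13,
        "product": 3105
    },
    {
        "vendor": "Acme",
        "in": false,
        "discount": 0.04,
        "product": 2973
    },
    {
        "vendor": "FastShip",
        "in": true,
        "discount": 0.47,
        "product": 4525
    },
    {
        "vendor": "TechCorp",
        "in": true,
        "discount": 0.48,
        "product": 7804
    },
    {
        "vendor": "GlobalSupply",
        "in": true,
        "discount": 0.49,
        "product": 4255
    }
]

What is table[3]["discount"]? 0.47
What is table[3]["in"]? True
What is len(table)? 6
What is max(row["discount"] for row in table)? 0.49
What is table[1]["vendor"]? "QualityGoods"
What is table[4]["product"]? 7804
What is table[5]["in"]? True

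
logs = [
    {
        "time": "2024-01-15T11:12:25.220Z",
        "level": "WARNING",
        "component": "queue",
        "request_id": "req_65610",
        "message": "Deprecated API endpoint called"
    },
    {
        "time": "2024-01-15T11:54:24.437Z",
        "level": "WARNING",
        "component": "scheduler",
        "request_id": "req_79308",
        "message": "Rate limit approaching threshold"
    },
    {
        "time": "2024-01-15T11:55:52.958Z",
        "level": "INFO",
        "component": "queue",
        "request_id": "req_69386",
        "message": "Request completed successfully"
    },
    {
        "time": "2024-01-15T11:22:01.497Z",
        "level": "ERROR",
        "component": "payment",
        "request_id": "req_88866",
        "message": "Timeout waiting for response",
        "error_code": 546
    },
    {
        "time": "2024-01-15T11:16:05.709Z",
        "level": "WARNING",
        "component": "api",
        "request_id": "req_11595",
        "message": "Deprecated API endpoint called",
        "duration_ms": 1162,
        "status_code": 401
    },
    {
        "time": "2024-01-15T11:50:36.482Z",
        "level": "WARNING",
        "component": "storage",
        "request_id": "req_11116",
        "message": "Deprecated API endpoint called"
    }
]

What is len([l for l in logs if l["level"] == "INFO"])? 1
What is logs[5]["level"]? "WARNING"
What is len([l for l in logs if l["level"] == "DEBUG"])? 0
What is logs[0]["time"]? "2024-01-15T11:12:25.220Z"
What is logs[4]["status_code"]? 401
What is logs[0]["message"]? "Deprecated API endpoint called"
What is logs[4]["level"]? "WARNING"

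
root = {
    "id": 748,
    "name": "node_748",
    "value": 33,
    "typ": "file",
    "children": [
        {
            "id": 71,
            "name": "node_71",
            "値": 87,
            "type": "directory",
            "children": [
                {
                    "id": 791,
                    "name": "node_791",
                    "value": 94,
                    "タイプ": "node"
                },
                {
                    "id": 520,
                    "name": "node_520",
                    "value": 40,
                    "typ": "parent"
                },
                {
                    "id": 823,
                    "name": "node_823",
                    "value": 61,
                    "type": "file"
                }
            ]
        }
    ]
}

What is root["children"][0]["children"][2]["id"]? 823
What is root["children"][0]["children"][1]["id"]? 520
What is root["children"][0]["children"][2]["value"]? 61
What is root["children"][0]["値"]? 87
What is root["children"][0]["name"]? "node_71"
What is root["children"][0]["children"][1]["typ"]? "parent"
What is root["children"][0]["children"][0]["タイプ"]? "node"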